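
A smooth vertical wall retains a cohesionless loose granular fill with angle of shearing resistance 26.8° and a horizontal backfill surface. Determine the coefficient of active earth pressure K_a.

0.378

K_a = tan²(45° − φ/2) = tan²(31.60°) = 0.3785.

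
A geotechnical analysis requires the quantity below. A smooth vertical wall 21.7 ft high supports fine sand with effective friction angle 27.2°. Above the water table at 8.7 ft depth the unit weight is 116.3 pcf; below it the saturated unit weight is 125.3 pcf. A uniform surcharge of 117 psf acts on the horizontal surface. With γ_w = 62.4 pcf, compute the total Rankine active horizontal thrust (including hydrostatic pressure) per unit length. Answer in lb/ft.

14700 lb/ft

K_a = tan²(45° − φ/2) = 0.3726.
γ' = 125.3 − 62.4 = 62.90 pcf. h₂ = H − d_w = 13.0 ft.
σ'_h: at surface K_a·q = 43.59; at WT K_a(q+γd_w) = 420.6; at base K_a(q+γd_w+γ'h₂) = 725.3 psf.
P₁ = ½(43.59+420.6)×8.7 = 2019; P₂ = ½(420.6+725.3)×13.0 = 7448; P_w = ½γ_w h₂² = 5273.
Total = 2019+7448+5273 = 14740 lb/ft.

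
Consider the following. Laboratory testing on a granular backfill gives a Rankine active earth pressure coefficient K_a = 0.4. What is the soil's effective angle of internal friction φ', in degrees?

K_a = tan²(45° − φ/2) ⇒ 45° − φ/2 = arctan(√0.4) = 32.31°.
φ = 2(45° − 32.31°) = 25.38°.

25.4°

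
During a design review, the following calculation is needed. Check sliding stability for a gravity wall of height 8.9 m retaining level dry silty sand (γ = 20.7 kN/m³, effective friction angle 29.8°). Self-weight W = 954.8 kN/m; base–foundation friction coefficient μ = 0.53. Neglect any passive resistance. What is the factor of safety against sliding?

K_a = tan²(45° − 29.8°/2) = 0.3360.
P_a = ½K_aγH² = 0.5×0.3360×20.7×8.9² = 275.5 kN/m, acting at H/3 = 2.967 m above the base.
FS_sliding = μW / P_a = 0.53×954.8 / 275.5 = 1.837.

1.84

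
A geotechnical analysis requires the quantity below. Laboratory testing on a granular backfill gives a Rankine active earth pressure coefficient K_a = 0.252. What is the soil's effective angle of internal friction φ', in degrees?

36.7°

K_a = tan²(45° − φ/2) ⇒ 45° − φ/2 = arctan(√0.252) = 26.66°.
φ = 2(45° − 26.66°) = 36.69°.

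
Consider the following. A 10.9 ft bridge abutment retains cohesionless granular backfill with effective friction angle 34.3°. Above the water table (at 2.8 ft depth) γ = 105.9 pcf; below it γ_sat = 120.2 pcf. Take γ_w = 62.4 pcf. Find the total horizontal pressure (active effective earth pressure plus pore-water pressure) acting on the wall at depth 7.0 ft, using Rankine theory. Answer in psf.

413 psf

K_a = (1 − sin φ)/(1 + sin φ) = 0.2792.
γ' = 120.2 − 62.4 = 57.80 pcf.
Effective vertical stress at 7.0 ft: σ'_v = 105.9×2.8 + 57.80×4.20 = 539.3 psf.
σ'_h = K_a σ'_v = 0.2792 × 539.3 = 150.5 psf; u = γ_w × 4.20 = 262.1 psf.
Total σ_h = 150.5 + 262.1 = 412.6 psf.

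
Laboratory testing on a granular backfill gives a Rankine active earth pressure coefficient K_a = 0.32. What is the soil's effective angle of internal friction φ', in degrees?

K_a = tan²(45° − φ/2) ⇒ 45° − φ/2 = arctan(√0.32) = 29.50°.
φ = 2(45° − 29.50°) = 31.01°.

31.0°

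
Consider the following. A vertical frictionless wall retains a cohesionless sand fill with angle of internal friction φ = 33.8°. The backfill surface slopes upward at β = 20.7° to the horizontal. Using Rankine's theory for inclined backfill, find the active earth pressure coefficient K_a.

K_a = cos β · (cos β − √(cos²β − cos²φ)) / (cos β + √(cos²β − cos²φ)).
cos β = 0.9354, cos φ = 0.8310, √(cos²β − cos²φ) = 0.4296.
K_a = 0.9354 × (0.9354 − 0.4296)/(0.9354 + 0.4296) = 0.3467.

0.347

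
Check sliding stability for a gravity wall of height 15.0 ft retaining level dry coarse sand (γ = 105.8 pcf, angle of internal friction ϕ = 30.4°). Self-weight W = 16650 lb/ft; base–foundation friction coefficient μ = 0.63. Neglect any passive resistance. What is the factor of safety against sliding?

K_a = tan²(45° − 30.4°/2) = 0.3280.
P_a = ½K_aγH² = 0.5×0.3280×105.8×15.0² = 3904 lb/ft, acting at H/3 = 5.000 ft above the base.
FS_sliding = μW / P_a = 0.63×16650 / 3904 = 2.687.

2.69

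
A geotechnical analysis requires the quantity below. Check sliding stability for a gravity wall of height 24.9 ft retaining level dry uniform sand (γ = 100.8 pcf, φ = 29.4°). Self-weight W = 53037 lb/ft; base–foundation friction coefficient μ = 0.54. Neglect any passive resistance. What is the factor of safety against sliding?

K_a = tan²(45° − 29.4°/2) = 0.3415.
P_a = ½K_aγH² = 0.5×0.3415×100.8×24.9² = 10670 lb/ft, acting at H/3 = 8.300 ft above the base.
FS_sliding = μW / P_a = 0.54×53037 / 10670 = 2.684.

2.68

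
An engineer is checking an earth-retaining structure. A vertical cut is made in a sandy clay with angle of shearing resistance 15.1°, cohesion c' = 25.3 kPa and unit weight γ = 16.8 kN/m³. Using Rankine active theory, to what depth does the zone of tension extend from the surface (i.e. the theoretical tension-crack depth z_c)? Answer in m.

3.93 m

K_a = tan²(45° − 15.1°/2) = 0.5867; √K_a = 0.7659.
The active pressure is zero where K_a γ z = 2c√K_a, so z_c = 2c/(γ√K_a) = 2×25.3/(16.8×0.7659) = 3.932 m.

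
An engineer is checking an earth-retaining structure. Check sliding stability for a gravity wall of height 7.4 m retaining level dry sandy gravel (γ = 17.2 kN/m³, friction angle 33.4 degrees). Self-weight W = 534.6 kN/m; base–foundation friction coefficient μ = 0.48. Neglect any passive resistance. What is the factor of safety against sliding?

1.88

K_a = tan²(45° − 33.4°/2) = 0.2899.
P_a = ½K_aγH² = 0.5×0.2899×17.2×7.4² = 136.5 kN/m, acting at H/3 = 2.467 m above the base.
FS_sliding = μW / P_a = 0.48×534.6 / 136.5 = 1.879.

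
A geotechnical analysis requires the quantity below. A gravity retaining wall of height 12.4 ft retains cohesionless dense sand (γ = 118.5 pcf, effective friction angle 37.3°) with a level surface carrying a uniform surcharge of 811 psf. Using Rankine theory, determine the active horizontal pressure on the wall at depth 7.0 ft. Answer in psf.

K_a = (1 − sin φ)/(1 + sin φ) = 0.2453.
σ_v = γz + q = 118.5 × 7.0 + 811 = 1640 psf.
σ_h = K_a σ_v = 0.2453 × 1640 = 402.5 psf.

402 psf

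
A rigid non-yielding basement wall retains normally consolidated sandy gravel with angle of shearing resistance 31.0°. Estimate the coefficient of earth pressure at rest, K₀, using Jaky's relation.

0.485

K₀ = 1 − sin φ' = 1 − sin 31.0° = 0.4850.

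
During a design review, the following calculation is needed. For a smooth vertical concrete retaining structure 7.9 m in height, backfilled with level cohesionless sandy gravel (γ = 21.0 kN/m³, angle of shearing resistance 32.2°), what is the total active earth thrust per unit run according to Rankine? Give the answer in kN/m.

K_a = tan²(45° − φ/2) = 0.3047.
P_a = ½ K_a γ H² = 0.5 × 0.3047 × 21.0 × 7.9² = 199.7 kN/m.

200 kN/m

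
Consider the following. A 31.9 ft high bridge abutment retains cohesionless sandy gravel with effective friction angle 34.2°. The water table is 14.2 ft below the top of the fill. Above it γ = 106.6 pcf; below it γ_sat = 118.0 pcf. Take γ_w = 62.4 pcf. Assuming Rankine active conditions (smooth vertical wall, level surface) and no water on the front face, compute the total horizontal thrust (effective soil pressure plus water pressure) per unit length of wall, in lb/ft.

K_a = tan²(45° − φ/2) = 0.2803.
γ' = 118.0 − 62.4 = 55.60 pcf. Depth below WT = 17.7 ft.
σ'_h at WT = K_a γ d_w = 424.4 psf; at base = 424.4 + K_a γ' × 17.7 = 700.2 psf.
P₁ (0–14.2 ft) = ½×424.4×14.2 = 3013. P₂ (14.2–31.9 ft) = ½(424.4+700.2)×17.7 = 9953.
P_w = ½ γ_w h₂² = 0.5×62.4×17.7² = 9775. Total = 3013+9953+9775 = 22740 lb/ft.

22700 lb/ft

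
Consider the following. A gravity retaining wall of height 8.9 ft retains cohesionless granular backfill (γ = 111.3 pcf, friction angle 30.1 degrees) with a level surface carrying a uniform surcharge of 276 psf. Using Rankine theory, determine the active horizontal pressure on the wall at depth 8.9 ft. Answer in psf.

K_a = (1 − sin φ)/(1 + sin φ) = 0.3320.
σ_v = γz + q = 111.3 × 8.9 + 276 = 1267 psf.
σ_h = K_a σ_v = 0.3320 × 1267 = 420.5 psf.

420 psf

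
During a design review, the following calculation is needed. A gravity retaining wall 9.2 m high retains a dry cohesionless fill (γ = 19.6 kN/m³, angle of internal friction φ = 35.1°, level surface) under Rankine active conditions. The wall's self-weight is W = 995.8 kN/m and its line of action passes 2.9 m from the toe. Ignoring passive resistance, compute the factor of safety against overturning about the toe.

4.21

K_a = tan²(45° − 35.1°/2) = 0.2698.
P_a = ½K_aγH² = 0.5×0.2698×19.6×9.2² = 223.8 kN/m, acting at H/3 = 3.067 m above the base.
Overturning moment M_o = P_a × H/3 = 223.8 × 3.067 = 686.4.
Resisting moment M_r = W × 2.9 = 995.8 × 2.9 = 2888.
FS_overturning = M_r/M_o = 2888/686.4 = 4.207.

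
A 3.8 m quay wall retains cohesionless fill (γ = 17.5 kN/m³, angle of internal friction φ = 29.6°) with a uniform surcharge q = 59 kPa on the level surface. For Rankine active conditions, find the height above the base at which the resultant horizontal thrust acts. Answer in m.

1.67 m

K_a = 0.3387.
Triangular part P₁ = ½K_aγH² = 42.80 at H/3 = 1.267 m; rectangular part P₂ = K_a q H = 75.95 at H/2 = 1.900 m.
ȳ = (P₁·1.267 + P₂·1.900)/(P₁+P₂) = 1.672 m.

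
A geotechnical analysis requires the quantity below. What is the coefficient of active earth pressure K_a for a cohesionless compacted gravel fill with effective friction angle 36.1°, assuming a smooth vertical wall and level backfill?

0.258

K_a = tan²(45° − φ/2) = tan²(26.95°) = 0.2585.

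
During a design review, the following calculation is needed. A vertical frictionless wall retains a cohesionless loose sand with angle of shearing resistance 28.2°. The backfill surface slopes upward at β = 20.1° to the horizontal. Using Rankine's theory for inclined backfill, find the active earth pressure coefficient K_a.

0.457

K_a = cos β · (cos β − √(cos²β − cos²φ)) / (cos β + √(cos²β − cos²φ)).
cos β = 0.9391, cos φ = 0.8813, √(cos²β − cos²φ) = 0.3243.
K_a = 0.9391 × (0.9391 − 0.3243)/(0.9391 + 0.3243) = 0.4569.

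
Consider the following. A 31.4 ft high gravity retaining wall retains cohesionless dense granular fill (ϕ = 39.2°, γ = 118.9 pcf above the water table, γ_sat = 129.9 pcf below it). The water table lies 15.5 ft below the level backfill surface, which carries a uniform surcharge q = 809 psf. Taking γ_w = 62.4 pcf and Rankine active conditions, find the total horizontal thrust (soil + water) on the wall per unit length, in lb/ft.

25400 lb/ft

K_a = tan²(45° − φ/2) = 0.2255.
γ' = 129.9 − 62.4 = 67.50 pcf. h₂ = H − d_w = 15.9 ft.
σ'_h: at surface K_a·q = 182.4; at WT K_a(q+γd_w) = 597.9; at base K_a(q+γd_w+γ'h₂) = 839.9 psf.
P₁ = ½(182.4+597.9)×15.5 = 6048; P₂ = ½(597.9+839.9)×15.9 = 11430; P_w = ½γ_w h₂² = 7888.
Total = 6048+11430+7888 = 25370 lb/ft.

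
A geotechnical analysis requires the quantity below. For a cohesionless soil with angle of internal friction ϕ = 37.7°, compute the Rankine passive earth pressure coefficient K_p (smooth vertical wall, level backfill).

K_p = (1 + sin φ)/(1 − sin φ) = tan²(45° + 37.7°/2) = 4.148.

4.15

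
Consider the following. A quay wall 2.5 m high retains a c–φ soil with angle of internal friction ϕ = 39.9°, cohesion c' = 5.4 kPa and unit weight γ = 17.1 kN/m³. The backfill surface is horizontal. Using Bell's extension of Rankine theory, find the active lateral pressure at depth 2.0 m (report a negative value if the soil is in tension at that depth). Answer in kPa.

K_a = (1 − sin φ)/(1 + sin φ) = 0.2184.
σ_a = K_a γ z − 2c√K_a = 0.2184×17.1×2.0 − 2×5.4×0.4674 = 2.423 kPa.

2.42 kPa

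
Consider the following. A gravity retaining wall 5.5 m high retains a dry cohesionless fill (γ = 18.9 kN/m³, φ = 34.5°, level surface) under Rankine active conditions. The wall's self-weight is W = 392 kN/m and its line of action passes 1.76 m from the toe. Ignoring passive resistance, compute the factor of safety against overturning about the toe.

4.76

K_a = tan²(45° − 34.5°/2) = 0.2768.
P_a = ½K_aγH² = 0.5×0.2768×18.9×5.5² = 79.13 kN/m, acting at H/3 = 1.833 m above the base.
Overturning moment M_o = P_a × H/3 = 79.13 × 1.833 = 145.1.
Resisting moment M_r = W × 1.76 = 392 × 1.76 = 689.9.
FS_overturning = M_r/M_o = 689.9/145.1 = 4.756.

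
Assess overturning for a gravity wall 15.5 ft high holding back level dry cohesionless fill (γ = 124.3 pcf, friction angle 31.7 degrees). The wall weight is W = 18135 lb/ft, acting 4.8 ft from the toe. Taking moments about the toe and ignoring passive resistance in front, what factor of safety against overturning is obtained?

K_a = tan²(45° − 31.7°/2) = 0.3111.
P_a = ½K_aγH² = 0.5×0.3111×124.3×15.5² = 4645 lb/ft, acting at H/3 = 5.167 ft above the base.
Overturning moment M_o = P_a × H/3 = 4645 × 5.167 = 24000.
Resisting moment M_r = W × 4.8 = 18135 × 4.8 = 87050.
FS_overturning = M_r/M_o = 87050/24000 = 3.627.

3.63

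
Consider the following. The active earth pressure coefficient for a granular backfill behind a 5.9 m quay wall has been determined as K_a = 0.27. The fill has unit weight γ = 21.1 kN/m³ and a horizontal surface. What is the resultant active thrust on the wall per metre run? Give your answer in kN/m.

P = ½ K_a γ H² = 0.5 × 0.27 × 21.1 × 5.9² = 99.16 kN/m.

99.2 kN/m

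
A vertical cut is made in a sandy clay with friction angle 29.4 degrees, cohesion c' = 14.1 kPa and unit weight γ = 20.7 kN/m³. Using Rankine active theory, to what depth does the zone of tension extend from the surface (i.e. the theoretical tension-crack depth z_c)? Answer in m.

K_a = tan²(45° − 29.4°/2) = 0.3415; √K_a = 0.5844.
The active pressure is zero where K_a γ z = 2c√K_a, so z_c = 2c/(γ√K_a) = 2×14.1/(20.7×0.5844) = 2.331 m.

2.33 m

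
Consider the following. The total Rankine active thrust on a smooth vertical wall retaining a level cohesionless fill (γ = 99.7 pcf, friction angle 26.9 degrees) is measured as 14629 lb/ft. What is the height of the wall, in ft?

K_a = 0.3770. P_a = ½ K_a γ H² ⇒ H = √(2P_a/(K_a γ)).
H = √(2×14629/(0.3770×99.7)) = 27.90 ft.

27.9 ft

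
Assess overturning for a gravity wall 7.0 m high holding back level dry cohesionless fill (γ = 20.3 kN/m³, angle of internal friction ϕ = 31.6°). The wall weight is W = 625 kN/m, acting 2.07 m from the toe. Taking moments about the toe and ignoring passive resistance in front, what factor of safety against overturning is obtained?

3.57

K_a = tan²(45° − 31.6°/2) = 0.3123.
P_a = ½K_aγH² = 0.5×0.3123×20.3×7.0² = 155.3 kN/m, acting at H/3 = 2.333 m above the base.
Overturning moment M_o = P_a × H/3 = 155.3 × 2.333 = 362.5.
Resisting moment M_r = W × 2.07 = 625 × 2.07 = 1294.
FS_overturning = M_r/M_o = 1294/362.5 = 3.569.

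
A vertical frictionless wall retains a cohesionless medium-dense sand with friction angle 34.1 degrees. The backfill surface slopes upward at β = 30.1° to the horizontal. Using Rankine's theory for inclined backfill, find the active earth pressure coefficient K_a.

K_a = cos β · (cos β − √(cos²β − cos²φ)) / (cos β + √(cos²β − cos²φ)).
cos β = 0.8652, cos φ = 0.8281, √(cos²β − cos²φ) = 0.2506.
K_a = 0.8652 × (0.8652 − 0.2506)/(0.8652 + 0.2506) = 0.4765.

0.477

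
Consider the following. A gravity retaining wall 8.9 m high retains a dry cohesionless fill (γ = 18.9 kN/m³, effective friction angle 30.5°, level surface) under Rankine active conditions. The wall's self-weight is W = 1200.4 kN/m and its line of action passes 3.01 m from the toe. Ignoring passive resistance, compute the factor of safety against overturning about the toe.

K_a = tan²(45° − 30.5°/2) = 0.3267.
P_a = ½K_aγH² = 0.5×0.3267×18.9×8.9² = 244.5 kN/m, acting at H/3 = 2.967 m above the base.
Overturning moment M_o = P_a × H/3 = 244.5 × 2.967 = 725.4.
Resisting moment M_r = W × 3.01 = 1200.4 × 3.01 = 3613.
FS_overturning = M_r/M_o = 3613/725.4 = 4.981.

4.98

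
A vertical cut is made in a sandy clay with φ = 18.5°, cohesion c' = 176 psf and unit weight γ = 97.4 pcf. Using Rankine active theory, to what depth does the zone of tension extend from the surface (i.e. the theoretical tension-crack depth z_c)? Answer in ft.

5.02 ft

K_a = tan²(45° − 18.5°/2) = 0.5183; √K_a = 0.7199.
The active pressure is zero where K_a γ z = 2c√K_a, so z_c = 2c/(γ√K_a) = 2×176/(97.4×0.7199) = 5.020 ft.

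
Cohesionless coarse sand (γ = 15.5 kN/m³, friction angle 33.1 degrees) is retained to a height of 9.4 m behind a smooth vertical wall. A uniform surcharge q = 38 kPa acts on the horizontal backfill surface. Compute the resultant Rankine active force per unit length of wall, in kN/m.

K_a = tan²(45° − φ/2) = 0.2936.
Soil triangle: ½ K_a γ H² = 0.5×0.2936×15.5×9.4² = 201.0 kN/m.
Surcharge rectangle: K_a q H = 0.2936×38×9.4 = 104.9 kN/m.
Total = 201.0 + 104.9 = 305.9 kN/m.

306 kN/m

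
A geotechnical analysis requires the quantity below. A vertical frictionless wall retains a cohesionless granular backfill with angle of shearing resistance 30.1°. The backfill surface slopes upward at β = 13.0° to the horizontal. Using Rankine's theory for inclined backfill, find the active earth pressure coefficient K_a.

K_a = cos β · (cos β − √(cos²β − cos²φ)) / (cos β + √(cos²β − cos²φ)).
cos β = 0.9744, cos φ = 0.8652, √(cos²β − cos²φ) = 0.4482.
K_a = 0.9744 × (0.9744 − 0.4482)/(0.9744 + 0.4482) = 0.3604.

0.360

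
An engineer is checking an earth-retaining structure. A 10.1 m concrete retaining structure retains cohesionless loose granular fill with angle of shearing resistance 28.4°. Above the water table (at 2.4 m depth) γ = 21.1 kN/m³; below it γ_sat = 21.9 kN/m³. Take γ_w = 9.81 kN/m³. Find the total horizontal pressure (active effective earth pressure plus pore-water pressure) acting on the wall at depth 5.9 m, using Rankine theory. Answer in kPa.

K_a = (1 − sin φ)/(1 + sin φ) = 0.3554.
γ' = 21.9 − 9.81 = 12.09 kN/m³.
Effective vertical stress at 5.9 m: σ'_v = 21.1×2.4 + 12.09×3.50 = 92.95 kPa.
σ'_h = K_a σ'_v = 0.3554 × 92.95 = 33.03 kPa; u = γ_w × 3.50 = 34.34 kPa.
Total σ_h = 33.03 + 34.34 = 67.37 kPa.

67.4 kPa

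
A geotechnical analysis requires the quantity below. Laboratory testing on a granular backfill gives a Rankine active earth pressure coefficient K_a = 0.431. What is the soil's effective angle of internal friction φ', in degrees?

K_a = tan²(45° − φ/2) ⇒ 45° − φ/2 = arctan(√0.431) = 33.29°.
φ = 2(45° − 33.29°) = 23.43°.

23.4°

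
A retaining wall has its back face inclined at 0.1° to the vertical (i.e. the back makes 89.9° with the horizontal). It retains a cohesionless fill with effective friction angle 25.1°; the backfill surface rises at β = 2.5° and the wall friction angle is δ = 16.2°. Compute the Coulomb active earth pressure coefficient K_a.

K_a = sin²(α+φ) / [sin²α · sin(α−δ) · (1 + √{sin(φ+δ)sin(φ−β) / (sin(α−δ)sin(α+β))})²].
With α = 89.9°, φ = 25.1°, δ = 16.2°, β = 2.5°: K_a = 0.3732.

0.373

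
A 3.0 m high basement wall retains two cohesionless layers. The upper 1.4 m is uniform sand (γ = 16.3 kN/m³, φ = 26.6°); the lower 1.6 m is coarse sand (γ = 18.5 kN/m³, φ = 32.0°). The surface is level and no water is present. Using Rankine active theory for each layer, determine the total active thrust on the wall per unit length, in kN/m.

K_a1 = tan²(45°−26.6°/2) = 0.3814; K_a2 = tan²(45°−32.0°/2) = 0.3073.
Layer 1: σ at base = K_a1 γ₁ h₁ = 8.705 kPa; P₁ = ½×8.705×1.4 = 6.093.
Layer 2: σ_v at top = γ₁h₁ = 22.82; σ_h top = K_a2×22.82 = 7.012; σ_h base = K_a2×(22.82+18.5×1.6) = 16.11.
P₂ = ½(7.012+16.11)×1.6 = 18.49. Total P_a = 6.093+18.49 = 24.59 kN/m.

24.6 kN/m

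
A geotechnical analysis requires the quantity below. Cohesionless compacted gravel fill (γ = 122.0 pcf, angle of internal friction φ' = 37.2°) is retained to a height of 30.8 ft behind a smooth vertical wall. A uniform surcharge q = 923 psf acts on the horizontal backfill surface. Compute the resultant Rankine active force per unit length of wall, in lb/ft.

21300 lb/ft

K_a = tan²(45° − φ/2) = 0.2464.
Soil triangle: ½ K_a γ H² = 0.5×0.2464×122.0×30.8² = 14260 lb/ft.
Surcharge rectangle: K_a q H = 0.2464×923×30.8 = 7005 lb/ft.
Total = 14260 + 7005 = 21260 lb/ft.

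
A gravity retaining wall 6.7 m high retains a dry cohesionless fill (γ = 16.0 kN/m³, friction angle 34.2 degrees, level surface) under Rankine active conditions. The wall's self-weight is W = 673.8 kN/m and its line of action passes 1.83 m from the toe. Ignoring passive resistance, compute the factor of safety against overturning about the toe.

5.48

K_a = tan²(45° − 34.2°/2) = 0.2803.
P_a = ½K_aγH² = 0.5×0.2803×16.0×6.7² = 100.7 kN/m, acting at H/3 = 2.233 m above the base.
Overturning moment M_o = P_a × H/3 = 100.7 × 2.233 = 224.8.
Resisting moment M_r = W × 1.83 = 673.8 × 1.83 = 1233.
FS_overturning = M_r/M_o = 1233/224.8 = 5.484.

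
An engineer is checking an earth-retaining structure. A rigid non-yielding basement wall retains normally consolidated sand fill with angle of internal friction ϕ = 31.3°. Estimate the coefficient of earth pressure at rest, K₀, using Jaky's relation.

K₀ = 1 − sin φ' = 1 − sin 31.3° = 0.4805.

0.480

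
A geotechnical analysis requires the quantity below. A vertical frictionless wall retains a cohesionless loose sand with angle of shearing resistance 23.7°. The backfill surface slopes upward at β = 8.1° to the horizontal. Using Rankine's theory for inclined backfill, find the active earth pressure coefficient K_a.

0.445

K_a = cos β · (cos β − √(cos²β − cos²φ)) / (cos β + √(cos²β − cos²φ)).
cos β = 0.9900, cos φ = 0.9157, √(cos²β − cos²φ) = 0.3764.
K_a = 0.9900 × (0.9900 − 0.3764)/(0.9900 + 0.3764) = 0.4445.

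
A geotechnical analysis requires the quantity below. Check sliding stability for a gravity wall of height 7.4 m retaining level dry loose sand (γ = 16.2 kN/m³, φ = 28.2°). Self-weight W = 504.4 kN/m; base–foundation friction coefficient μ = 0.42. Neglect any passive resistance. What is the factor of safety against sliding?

K_a = tan²(45° − 28.2°/2) = 0.3582.
P_a = ½K_aγH² = 0.5×0.3582×16.2×7.4² = 158.9 kN/m, acting at H/3 = 2.467 m above the base.
FS_sliding = μW / P_a = 0.42×504.4 / 158.9 = 1.333.

1.33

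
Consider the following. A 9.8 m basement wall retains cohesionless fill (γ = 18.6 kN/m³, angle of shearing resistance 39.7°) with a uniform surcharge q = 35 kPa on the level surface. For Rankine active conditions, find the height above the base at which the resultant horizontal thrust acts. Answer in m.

3.72 m

K_a = 0.2204.
Triangular part P₁ = ½K_aγH² = 196.9 at H/3 = 3.267 m; rectangular part P₂ = K_a q H = 75.61 at H/2 = 4.900 m.
ȳ = (P₁·3.267 + P₂·4.900)/(P₁+P₂) = 3.720 m.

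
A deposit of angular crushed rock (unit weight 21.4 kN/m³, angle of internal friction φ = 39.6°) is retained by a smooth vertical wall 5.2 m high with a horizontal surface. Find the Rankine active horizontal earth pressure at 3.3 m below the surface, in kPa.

K_a = (1 − sin φ)/(1 + sin φ) = 0.2214.
σ_h = K_a γ z = 0.2214 × 21.4 × 3.3 = 15.64 kPa.

15.6 kPa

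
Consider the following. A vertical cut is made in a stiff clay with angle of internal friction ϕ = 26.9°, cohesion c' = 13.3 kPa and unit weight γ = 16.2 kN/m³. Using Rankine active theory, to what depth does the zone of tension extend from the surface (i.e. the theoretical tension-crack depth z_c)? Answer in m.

K_a = tan²(45° − 26.9°/2) = 0.3770; √K_a = 0.6140.
The active pressure is zero where K_a γ z = 2c√K_a, so z_c = 2c/(γ√K_a) = 2×13.3/(16.2×0.6140) = 2.674 m.

2.67 m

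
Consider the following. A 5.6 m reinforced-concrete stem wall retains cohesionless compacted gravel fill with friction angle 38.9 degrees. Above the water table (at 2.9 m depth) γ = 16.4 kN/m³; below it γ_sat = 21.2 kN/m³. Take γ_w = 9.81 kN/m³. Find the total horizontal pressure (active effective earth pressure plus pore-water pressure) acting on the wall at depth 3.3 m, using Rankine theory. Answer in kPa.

15.8 kPa

K_a = (1 − sin φ)/(1 + sin φ) = 0.2285.
γ' = 21.2 − 9.81 = 11.39 kN/m³.
Effective vertical stress at 3.3 m: σ'_v = 16.4×2.9 + 11.39×0.400 = 52.12 kPa.
σ'_h = K_a σ'_v = 0.2285 × 52.12 = 11.91 kPa; u = γ_w × 0.400 = 3.924 kPa.
Total σ_h = 11.91 + 3.924 = 15.83 kPa.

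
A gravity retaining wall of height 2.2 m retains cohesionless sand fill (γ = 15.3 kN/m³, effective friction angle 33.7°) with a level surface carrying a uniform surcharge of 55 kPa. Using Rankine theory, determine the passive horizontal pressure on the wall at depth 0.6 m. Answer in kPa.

224 kPa

K_p = (1 + sin φ)/(1 − sin φ) = 3.493.
σ_v = γz + q = 15.3 × 0.6 + 55 = 64.18 kPa.
σ_h = K_p σ_v = 3.493 × 64.18 = 224.2 kPa.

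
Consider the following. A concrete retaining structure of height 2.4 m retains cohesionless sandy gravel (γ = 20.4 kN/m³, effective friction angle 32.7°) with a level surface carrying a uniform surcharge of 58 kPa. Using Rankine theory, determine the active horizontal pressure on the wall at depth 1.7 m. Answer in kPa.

27.7 kPa

K_a = (1 − sin φ)/(1 + sin φ) = 0.2985.
σ_v = γz + q = 20.4 × 1.7 + 58 = 92.68 kPa.
σ_h = K_a σ_v = 0.2985 × 92.68 = 27.66 kPa.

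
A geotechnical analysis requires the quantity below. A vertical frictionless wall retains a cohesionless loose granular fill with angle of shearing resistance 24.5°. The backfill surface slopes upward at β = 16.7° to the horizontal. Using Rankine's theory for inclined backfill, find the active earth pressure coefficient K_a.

K_a = cos β · (cos β − √(cos²β − cos²φ)) / (cos β + √(cos²β − cos²φ)).
cos β = 0.9578, cos φ = 0.9100, √(cos²β − cos²φ) = 0.2990.
K_a = 0.9578 × (0.9578 − 0.2990)/(0.9578 + 0.2990) = 0.5021.

0.502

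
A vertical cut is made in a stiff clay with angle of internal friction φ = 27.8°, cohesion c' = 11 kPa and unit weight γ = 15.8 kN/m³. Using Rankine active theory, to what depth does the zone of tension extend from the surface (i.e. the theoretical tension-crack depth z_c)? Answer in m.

K_a = tan²(45° − 27.8°/2) = 0.3639; √K_a = 0.6032.
The active pressure is zero where K_a γ z = 2c√K_a, so z_c = 2c/(γ√K_a) = 2×11/(15.8×0.6032) = 2.308 m.

2.31 m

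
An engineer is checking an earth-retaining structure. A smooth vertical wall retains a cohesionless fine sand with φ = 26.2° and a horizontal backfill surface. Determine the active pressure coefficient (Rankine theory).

K_a = (1 − sin φ)/(1 + sin φ) = (1 − sin 26.2°)/(1 + sin 26.2°) = 0.3874.

0.387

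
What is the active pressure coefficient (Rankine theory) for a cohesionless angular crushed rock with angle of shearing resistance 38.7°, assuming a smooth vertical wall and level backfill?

K_a = tan²(45° − φ/2) = tan²(25.65°) = 0.2306.

0.231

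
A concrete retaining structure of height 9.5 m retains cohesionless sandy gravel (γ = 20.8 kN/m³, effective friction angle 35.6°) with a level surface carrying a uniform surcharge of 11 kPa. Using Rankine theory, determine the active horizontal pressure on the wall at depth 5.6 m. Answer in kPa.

K_a = (1 − sin φ)/(1 + sin φ) = 0.2641.
σ_v = γz + q = 20.8 × 5.6 + 11 = 127.5 kPa.
σ_h = K_a σ_v = 0.2641 × 127.5 = 33.67 kPa.

33.7 kPa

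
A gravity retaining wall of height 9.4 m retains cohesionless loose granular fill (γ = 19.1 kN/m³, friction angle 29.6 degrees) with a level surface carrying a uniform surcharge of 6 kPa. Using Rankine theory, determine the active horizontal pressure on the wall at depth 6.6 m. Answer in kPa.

K_a = (1 − sin φ)/(1 + sin φ) = 0.3387.
σ_v = γz + q = 19.1 × 6.6 + 6 = 132.1 kPa.
σ_h = K_a σ_v = 0.3387 × 132.1 = 44.73 kPa.

44.7 kPa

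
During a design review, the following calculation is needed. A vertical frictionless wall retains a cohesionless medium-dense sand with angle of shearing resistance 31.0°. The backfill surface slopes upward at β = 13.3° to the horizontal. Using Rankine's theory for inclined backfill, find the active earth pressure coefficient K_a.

K_a = cos β · (cos β − √(cos²β − cos²φ)) / (cos β + √(cos²β − cos²φ)).
cos β = 0.9732, cos φ = 0.8572, √(cos²β − cos²φ) = 0.4608.
K_a = 0.9732 × (0.9732 − 0.4608)/(0.9732 + 0.4608) = 0.3477.

0.348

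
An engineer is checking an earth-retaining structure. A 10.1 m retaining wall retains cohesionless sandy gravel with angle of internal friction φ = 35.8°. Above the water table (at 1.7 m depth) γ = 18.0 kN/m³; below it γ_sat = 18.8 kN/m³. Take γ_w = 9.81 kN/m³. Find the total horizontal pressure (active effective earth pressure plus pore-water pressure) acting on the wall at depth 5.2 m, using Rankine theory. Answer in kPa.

50.6 kPa

K_a = (1 − sin φ)/(1 + sin φ) = 0.2619.
γ' = 18.8 − 9.81 = 8.990 kN/m³.
Effective vertical stress at 5.2 m: σ'_v = 18.0×1.7 + 8.990×3.50 = 62.06 kPa.
σ'_h = K_a σ'_v = 0.2619 × 62.06 = 16.25 kPa; u = γ_w × 3.50 = 34.34 kPa.
Total σ_h = 16.25 + 34.34 = 50.59 kPa.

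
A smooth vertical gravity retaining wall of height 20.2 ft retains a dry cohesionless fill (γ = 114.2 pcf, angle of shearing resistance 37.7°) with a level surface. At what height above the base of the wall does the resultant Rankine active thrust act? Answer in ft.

K_a = 0.2411.
The pressure distribution is triangular, so the resultant acts at H/3 above the base = 20.2/3 = 6.733 ft.

6.73 ft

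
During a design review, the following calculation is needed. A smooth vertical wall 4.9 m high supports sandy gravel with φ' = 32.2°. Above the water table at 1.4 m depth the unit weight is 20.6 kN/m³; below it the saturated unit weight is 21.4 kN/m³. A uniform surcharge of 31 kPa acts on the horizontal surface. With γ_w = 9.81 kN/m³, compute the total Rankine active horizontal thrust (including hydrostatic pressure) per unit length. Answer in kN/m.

165 kN/m

K_a = tan²(45° − φ/2) = 0.3047.
γ' = 21.4 − 9.81 = 11.59 kN/m³. h₂ = H − d_w = 3.5 m.
σ'_h: at surface K_a·q = 9.447; at WT K_a(q+γd_w) = 18.24; at base K_a(q+γd_w+γ'h₂) = 30.60 kPa.
P₁ = ½(9.447+18.24)×1.4 = 19.38; P₂ = ½(18.24+30.60)×3.5 = 85.46; P_w = ½γ_w h₂² = 60.09.
Total = 19.38+85.46+60.09 = 164.9 kN/m.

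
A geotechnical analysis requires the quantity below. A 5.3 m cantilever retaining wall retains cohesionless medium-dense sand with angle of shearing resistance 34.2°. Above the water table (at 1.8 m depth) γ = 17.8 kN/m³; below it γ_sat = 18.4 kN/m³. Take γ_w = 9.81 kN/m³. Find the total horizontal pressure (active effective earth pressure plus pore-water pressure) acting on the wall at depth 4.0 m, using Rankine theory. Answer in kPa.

35.9 kPa

K_a = (1 − sin φ)/(1 + sin φ) = 0.2803.
γ' = 18.4 − 9.81 = 8.590 kN/m³.
Effective vertical stress at 4.0 m: σ'_v = 17.8×1.8 + 8.590×2.20 = 50.94 kPa.
σ'_h = K_a σ'_v = 0.2803 × 50.94 = 14.28 kPa; u = γ_w × 2.20 = 21.58 kPa.
Total σ_h = 14.28 + 21.58 = 35.86 kPa.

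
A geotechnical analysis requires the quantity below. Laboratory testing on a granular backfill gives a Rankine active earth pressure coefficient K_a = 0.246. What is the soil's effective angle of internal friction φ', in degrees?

37.2°

K_a = tan²(45° − φ/2) ⇒ 45° − φ/2 = arctan(√0.246) = 26.38°.
φ = 2(45° − 26.38°) = 37.24°.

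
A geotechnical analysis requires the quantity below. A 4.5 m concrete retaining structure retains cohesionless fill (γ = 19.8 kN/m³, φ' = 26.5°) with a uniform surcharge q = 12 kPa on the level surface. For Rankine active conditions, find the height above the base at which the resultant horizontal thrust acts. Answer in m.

K_a = 0.3829.
Triangular part P₁ = ½K_aγH² = 76.77 at H/3 = 1.500 m; rectangular part P₂ = K_a q H = 20.68 at H/2 = 2.250 m.
ȳ = (P₁·1.500 + P₂·2.250)/(P₁+P₂) = 1.659 m.

1.66 m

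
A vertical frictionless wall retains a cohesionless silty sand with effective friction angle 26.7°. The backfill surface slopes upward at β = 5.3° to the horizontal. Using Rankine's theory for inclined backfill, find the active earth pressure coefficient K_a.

K_a = cos β · (cos β − √(cos²β − cos²φ)) / (cos β + √(cos²β − cos²φ)).
cos β = 0.9957, cos φ = 0.8934, √(cos²β − cos²φ) = 0.4397.
K_a = 0.9957 × (0.9957 − 0.4397)/(0.9957 + 0.4397) = 0.3857.

0.386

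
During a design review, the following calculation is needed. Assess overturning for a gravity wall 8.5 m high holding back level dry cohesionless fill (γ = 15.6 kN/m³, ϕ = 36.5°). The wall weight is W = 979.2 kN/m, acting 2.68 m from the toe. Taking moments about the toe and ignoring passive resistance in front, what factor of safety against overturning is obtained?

K_a = tan²(45° − 36.5°/2) = 0.2541.
P_a = ½K_aγH² = 0.5×0.2541×15.6×8.5² = 143.2 kN/m, acting at H/3 = 2.833 m above the base.
Overturning moment M_o = P_a × H/3 = 143.2 × 2.833 = 405.7.
Resisting moment M_r = W × 2.68 = 979.2 × 2.68 = 2624.
FS_overturning = M_r/M_o = 2624/405.7 = 6.469.

6.47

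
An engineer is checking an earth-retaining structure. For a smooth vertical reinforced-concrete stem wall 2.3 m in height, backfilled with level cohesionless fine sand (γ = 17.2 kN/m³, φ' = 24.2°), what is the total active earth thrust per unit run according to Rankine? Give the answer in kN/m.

K_a = tan²(45° − φ/2) = 0.4185.
P_a = ½ K_a γ H² = 0.5 × 0.4185 × 17.2 × 2.3² = 19.04 kN/m.

19.0 kN/m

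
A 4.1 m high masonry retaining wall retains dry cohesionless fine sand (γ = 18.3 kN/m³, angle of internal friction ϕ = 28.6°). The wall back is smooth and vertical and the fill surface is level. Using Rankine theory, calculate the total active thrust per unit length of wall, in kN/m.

K_a = tan²(45° − φ/2) = 0.3525.
P_a = ½ K_a γ H² = 0.5 × 0.3525 × 18.3 × 4.1² = 54.23 kN/m.

54.2 kN/m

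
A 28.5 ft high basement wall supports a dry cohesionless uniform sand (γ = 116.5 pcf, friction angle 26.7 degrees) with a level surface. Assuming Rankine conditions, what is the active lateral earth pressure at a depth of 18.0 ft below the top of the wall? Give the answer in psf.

797 psf

K_a = (1 − sin φ)/(1 + sin φ) = 0.3800.
σ_h = K_a γ z = 0.3800 × 116.5 × 18.0 = 796.8 psf.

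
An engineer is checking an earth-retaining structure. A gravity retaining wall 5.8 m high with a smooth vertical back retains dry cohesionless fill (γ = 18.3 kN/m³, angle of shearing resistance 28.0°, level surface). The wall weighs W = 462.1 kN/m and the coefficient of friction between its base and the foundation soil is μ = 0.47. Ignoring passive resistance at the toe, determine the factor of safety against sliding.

K_a = tan²(45° − 28.0°/2) = 0.3610.
P_a = ½K_aγH² = 0.5×0.3610×18.3×5.8² = 111.1 kN/m, acting at H/3 = 1.933 m above the base.
FS_sliding = μW / P_a = 0.47×462.1 / 111.1 = 1.954.

1.95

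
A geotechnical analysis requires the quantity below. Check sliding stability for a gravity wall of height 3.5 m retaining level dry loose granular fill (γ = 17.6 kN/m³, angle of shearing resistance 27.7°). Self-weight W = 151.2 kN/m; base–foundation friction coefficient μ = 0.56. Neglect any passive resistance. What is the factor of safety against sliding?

2.15

K_a = tan²(45° − 27.7°/2) = 0.3653.
P_a = ½K_aγH² = 0.5×0.3653×17.6×3.5² = 39.38 kN/m, acting at H/3 = 1.167 m above the base.
FS_sliding = μW / P_a = 0.56×151.2 / 39.38 = 2.150.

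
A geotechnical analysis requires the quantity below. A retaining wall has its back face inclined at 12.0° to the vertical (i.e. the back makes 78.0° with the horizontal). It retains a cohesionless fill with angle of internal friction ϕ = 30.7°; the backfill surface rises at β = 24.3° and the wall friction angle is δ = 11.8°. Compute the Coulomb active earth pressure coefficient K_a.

K_a = sin²(α+φ) / [sin²α · sin(α−δ) · (1 + √{sin(φ+δ)sin(φ−β) / (sin(α−δ)sin(α+β))})²].
With α = 78.0°, φ = 30.7°, δ = 11.8°, β = 24.3°: K_a = 0.6157.

0.616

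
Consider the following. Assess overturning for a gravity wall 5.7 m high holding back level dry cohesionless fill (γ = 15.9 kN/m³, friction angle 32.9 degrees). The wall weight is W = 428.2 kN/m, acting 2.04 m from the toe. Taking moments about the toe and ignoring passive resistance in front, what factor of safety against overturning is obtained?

K_a = tan²(45° − 32.9°/2) = 0.2960.
P_a = ½K_aγH² = 0.5×0.2960×15.9×5.7² = 76.46 kN/m, acting at H/3 = 1.900 m above the base.
Overturning moment M_o = P_a × H/3 = 76.46 × 1.900 = 145.3.
Resisting moment M_r = W × 2.04 = 428.2 × 2.04 = 873.5.
FS_overturning = M_r/M_o = 873.5/145.3 = 6.013.

6.01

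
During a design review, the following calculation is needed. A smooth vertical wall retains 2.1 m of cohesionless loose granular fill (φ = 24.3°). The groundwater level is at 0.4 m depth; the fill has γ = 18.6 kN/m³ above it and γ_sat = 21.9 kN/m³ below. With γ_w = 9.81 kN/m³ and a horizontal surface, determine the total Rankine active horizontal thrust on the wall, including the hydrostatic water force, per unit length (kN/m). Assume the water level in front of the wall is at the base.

K_a = tan²(45° − φ/2) = 0.4169.
γ' = 21.9 − 9.81 = 12.09 kN/m³. Depth below WT = 1.7 m.
σ'_h at WT = K_a γ d_w = 3.102 kPa; at base = 3.102 + K_a γ' × 1.7 = 11.67 kPa.
P₁ (0–0.4 m) = ½×3.102×0.4 = 0.6204. P₂ (0.4–2.1 m) = ½(3.102+11.67)×1.7 = 12.56.
P_w = ½ γ_w h₂² = 0.5×9.81×1.7² = 14.18. Total = 0.6204+12.56+14.18 = 27.35 kN/m.

27.4 kN/m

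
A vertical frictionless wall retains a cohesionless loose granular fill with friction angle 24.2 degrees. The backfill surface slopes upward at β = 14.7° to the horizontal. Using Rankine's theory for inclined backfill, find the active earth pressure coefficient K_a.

K_a = cos β · (cos β − √(cos²β − cos²φ)) / (cos β + √(cos²β − cos²φ)).
cos β = 0.9673, cos φ = 0.9121, √(cos²β − cos²φ) = 0.3219.
K_a = 0.9673 × (0.9673 − 0.3219)/(0.9673 + 0.3219) = 0.4842.

0.484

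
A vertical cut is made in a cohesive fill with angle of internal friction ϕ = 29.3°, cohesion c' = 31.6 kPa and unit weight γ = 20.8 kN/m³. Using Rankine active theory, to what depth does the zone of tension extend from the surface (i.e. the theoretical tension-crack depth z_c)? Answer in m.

K_a = tan²(45° − 29.3°/2) = 0.3428; √K_a = 0.5855.
The active pressure is zero where K_a γ z = 2c√K_a, so z_c = 2c/(γ√K_a) = 2×31.6/(20.8×0.5855) = 5.189 m.

5.19 m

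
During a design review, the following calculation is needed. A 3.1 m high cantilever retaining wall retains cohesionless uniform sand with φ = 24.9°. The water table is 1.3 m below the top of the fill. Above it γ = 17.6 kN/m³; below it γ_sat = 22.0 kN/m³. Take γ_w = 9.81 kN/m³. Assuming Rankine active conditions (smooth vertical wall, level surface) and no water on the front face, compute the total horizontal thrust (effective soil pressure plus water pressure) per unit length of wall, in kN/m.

46.8 kN/m

K_a = tan²(45° − φ/2) = 0.4074.
γ' = 22.0 − 9.81 = 12.19 kN/m³. Depth below WT = 1.8 m.
σ'_h at WT = K_a γ d_w = 9.322 kPa; at base = 9.322 + K_a γ' × 1.8 = 18.26 kPa.
P₁ (0–1.3 m) = ½×9.322×1.3 = 6.059. P₂ (1.3–3.1 m) = ½(9.322+18.26)×1.8 = 24.83.
P_w = ½ γ_w h₂² = 0.5×9.81×1.8² = 15.89. Total = 6.059+24.83+15.89 = 46.78 kN/m.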